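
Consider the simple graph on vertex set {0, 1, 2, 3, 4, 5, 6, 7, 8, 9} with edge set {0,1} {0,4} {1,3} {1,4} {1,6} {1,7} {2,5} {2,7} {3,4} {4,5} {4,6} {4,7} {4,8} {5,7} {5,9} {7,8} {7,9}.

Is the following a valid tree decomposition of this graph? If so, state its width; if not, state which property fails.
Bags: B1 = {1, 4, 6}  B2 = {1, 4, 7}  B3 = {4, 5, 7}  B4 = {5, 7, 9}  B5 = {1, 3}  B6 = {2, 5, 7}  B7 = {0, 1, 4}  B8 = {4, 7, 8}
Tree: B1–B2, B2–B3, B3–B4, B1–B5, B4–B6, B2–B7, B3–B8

No — edge (4,3) lies in no bag.

A tree decomposition must satisfy three properties: every vertex lies in some bag; for every edge, both endpoints lie together in some bag; and for every vertex, the bags containing it form a connected subtree. Here edge (4,3) lies in no bag, so the decomposition is invalid.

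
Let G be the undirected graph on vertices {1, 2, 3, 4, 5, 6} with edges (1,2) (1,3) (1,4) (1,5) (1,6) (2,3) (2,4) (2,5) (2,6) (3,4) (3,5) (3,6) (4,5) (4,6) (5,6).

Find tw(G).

5

A width-5 tree decomposition is:
Bags: B1 = {1, 2, 3, 4, 5, 6}
Tree: (single bag)
A single bag containing all 6 vertices is trivially a valid decomposition of width 5. For the lower bound, the 6 vertices {1, 2, 3, 4, 5, 6} are pairwise adjacent, and any tree decomposition puts a clique entirely inside one bag — forcing width ≥ 5. Combining the bounds, tw(G) = 5.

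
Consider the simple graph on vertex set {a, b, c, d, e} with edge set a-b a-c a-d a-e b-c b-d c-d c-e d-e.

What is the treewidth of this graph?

3

A width-3 tree decomposition is:
Bags: B1 = {a, c, d, e}  B2 = {a, b, c, d}
Tree: B1–B2
Every bag has size at most 4, so the width is 4 − 1 = 3 and tw(G) ≤ 3. On the other hand G contains the 4-clique {a, c, d, e}. A clique must lie in a single bag of any decomposition, so no decomposition can have width below 3. Hence tw(G) = 3 exactly.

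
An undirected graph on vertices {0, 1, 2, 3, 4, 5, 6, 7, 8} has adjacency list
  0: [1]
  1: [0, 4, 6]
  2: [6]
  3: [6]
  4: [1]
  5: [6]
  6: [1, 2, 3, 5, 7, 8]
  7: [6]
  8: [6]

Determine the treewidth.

A width-1 tree decomposition is:
Bags: B1 = {5, 6}  B2 = {3, 6}  B3 = {1, 6}  B4 = {0, 1}  B5 = {2, 6}  B6 = {1, 4}  B7 = {6, 7}  B8 = {6, 8}
Tree: B1–B2, B1–B3, B3–B4, B1–B5, B3–B6, B2–B7, B3–B8
Every bag has size at most 2, so the width is 2 − 1 = 1 and tw(G) ≤ 1. G has an edge, so its treewidth is at least 1. Therefore the treewidth is 1.

1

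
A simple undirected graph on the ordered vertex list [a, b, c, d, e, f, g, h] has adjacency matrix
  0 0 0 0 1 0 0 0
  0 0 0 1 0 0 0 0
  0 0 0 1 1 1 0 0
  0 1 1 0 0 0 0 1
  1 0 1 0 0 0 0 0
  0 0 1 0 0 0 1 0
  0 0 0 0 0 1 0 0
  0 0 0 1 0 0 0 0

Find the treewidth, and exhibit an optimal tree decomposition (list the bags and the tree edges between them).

The largest bag has 2 vertices, giving width 1; this decomposition certifies tw(G) ≤ 1. Since G has at least one edge (e.g. b–d), it is not an edgeless graph, so tw(G) ≥ 1. The upper and lower bounds meet at 1, so that is the treewidth.

Treewidth 1.
Bags: B1 = {b, d}  B2 = {c, d}  B3 = {c, f}  B4 = {d, h}  B5 = {f, g}  B6 = {c, e}  B7 = {a, e}
Tree: B1–B2, B2–B3, B1–B4, B3–B5, B2–B6, B6–B7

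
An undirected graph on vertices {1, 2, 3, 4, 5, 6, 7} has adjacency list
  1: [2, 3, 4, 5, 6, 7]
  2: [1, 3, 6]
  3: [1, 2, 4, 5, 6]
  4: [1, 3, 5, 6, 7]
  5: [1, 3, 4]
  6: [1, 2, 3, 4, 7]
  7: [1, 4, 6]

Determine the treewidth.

3

A width-3 tree decomposition is:
Bags: B1 = {1, 3, 4, 6}  B2 = {1, 3, 4, 5}  B3 = {1, 2, 3, 6}  B4 = {1, 4, 6, 7}
Tree: B1–B2, B1–B3, B1–B4
Every bag has size at most 4, so the width is 4 − 1 = 3 and tw(G) ≤ 3. Conversely, {1, 2, 3, 6} is a clique of size 4, and the vertices of any clique must share a bag in every tree decomposition; so some bag has ≥ 4 vertices and tw(G) ≥ 3. The upper and lower bounds meet at 3, so that is the treewidth.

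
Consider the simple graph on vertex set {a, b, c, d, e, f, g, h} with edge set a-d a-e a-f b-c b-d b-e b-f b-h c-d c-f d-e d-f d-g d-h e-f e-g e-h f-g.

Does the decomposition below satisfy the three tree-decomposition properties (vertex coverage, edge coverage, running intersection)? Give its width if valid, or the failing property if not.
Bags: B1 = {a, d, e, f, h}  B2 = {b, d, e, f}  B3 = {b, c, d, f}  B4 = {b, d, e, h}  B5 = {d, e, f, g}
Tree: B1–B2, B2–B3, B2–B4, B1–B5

No — bags containing vertex h are not connected in the tree.

A tree decomposition must satisfy three properties: every vertex lies in some bag; for every edge, both endpoints lie together in some bag; and for every vertex, the bags containing it form a connected subtree. Here bags containing vertex h are not connected in the tree, so the decomposition is invalid.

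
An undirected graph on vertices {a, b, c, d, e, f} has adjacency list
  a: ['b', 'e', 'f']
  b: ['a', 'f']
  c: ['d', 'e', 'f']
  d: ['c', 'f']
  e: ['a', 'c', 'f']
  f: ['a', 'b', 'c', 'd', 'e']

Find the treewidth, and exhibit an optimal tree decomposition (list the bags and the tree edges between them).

The largest bag has 3 vertices, giving width 2; this decomposition certifies tw(G) ≤ 2. On the other hand G contains the 3-clique {c, d, f}. A clique must lie in a single bag of any decomposition, so no decomposition can have width below 2. Combining the bounds, tw(G) = 2.

Treewidth 2.
One optimal decomposition is:
Bags: B1 = {a, b, f}  B2 = {a, e, f}  B3 = {c, e, f}  B4 = {c, d, f}
Tree: B1–B2, B2–B3, B3–B4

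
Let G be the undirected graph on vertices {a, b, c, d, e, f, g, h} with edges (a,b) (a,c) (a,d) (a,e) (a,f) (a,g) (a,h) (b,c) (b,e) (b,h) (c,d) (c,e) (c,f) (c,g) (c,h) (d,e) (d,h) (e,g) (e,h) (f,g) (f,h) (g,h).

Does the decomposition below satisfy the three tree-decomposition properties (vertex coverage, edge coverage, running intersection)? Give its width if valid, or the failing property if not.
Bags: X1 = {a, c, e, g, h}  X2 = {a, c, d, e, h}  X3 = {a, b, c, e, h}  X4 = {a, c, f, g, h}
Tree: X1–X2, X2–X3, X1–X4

Yes; width 4.

Every vertex of G appears in some bag (union = {a, b, c, d, e, f, g, h}); every edge is covered by a bag; and for each vertex v the set of bags containing v is connected in the bag tree. The decomposition is therefore valid. The largest bag has 5 vertices, so the width is 4.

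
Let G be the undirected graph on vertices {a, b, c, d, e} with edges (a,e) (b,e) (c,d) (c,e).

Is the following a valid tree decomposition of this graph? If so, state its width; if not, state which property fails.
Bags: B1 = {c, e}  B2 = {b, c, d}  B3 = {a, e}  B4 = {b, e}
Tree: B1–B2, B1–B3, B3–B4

A tree decomposition must satisfy three properties: every vertex lies in some bag; for every edge, both endpoints lie together in some bag; and for every vertex, the bags containing it form a connected subtree. Here bags containing vertex b are not connected in the tree, so the decomposition is invalid.

No — bags containing vertex b are not connected in the tree.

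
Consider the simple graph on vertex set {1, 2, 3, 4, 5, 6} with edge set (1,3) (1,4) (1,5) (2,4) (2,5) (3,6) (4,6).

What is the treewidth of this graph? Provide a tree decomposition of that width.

The largest bag has 3 vertices, giving width 2; this decomposition certifies tw(G) ≤ 2. The edges 2–5–1–4–2 form a cycle, so G is not a tree and its treewidth is at least 2. Combining the bounds, tw(G) = 2.

Treewidth 2.
One optimal decomposition is:
Bags: B1 = {2, 4, 5}  B2 = {1, 4, 5}  B3 = {1, 4, 6}  B4 = {1, 3, 6}
Tree: B1–B2, B2–B3, B3–B4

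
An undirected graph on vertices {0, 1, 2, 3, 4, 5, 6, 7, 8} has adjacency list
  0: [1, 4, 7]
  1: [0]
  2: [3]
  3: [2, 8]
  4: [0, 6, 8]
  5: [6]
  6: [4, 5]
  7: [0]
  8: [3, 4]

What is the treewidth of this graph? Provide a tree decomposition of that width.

Every bag has size at most 2, so the width is 2 − 1 = 1 and tw(G) ≤ 1. Any graph with an edge has treewidth ≥ 1, and G has the edge 4–0. Combining the bounds, tw(G) = 1.

Treewidth 1.
One such decomposition:
Bags: B1 = {0, 4}  B2 = {4, 6}  B3 = {5, 6}  B4 = {4, 8}  B5 = {0, 1}  B6 = {3, 8}  B7 = {0, 7}  B8 = {2, 3}
Tree: B1–B2, B2–B3, B2–B4, B1–B5, B4–B6, B1–B7, B6–B8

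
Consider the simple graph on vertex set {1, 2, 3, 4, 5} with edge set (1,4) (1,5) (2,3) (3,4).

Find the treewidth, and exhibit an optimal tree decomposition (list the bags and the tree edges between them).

Treewidth 1.
Bags: B1 = {1, 4}  B2 = {3, 4}  B3 = {2, 3}  B4 = {1, 5}
Tree: B1–B2, B2–B3, B1–B4

Every bag has size at most 2, so the width is 2 − 1 = 1 and tw(G) ≤ 1. Any graph with an edge has treewidth ≥ 1, and G has the edge 1–4. The upper and lower bounds meet at 1, so that is the treewidth.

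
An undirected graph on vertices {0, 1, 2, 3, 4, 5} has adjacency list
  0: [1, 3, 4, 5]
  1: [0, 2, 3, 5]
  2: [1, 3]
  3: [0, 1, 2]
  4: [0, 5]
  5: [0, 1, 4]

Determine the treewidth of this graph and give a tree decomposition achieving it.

Treewidth 2.
One optimal decomposition is:
Bags: B1 = {0, 1, 5}  B2 = {0, 1, 3}  B3 = {0, 4, 5}  B4 = {1, 2, 3}
Tree: B1–B2, B1–B3, B2–B4

Each bag holds 3 vertices, so the decomposition has width 2, which upper-bounds the treewidth. Conversely, {0, 1, 3} is a clique of size 3, and the vertices of any clique must share a bag in every tree decomposition; so some bag has ≥ 3 vertices and tw(G) ≥ 2. Hence tw(G) = 2 exactly.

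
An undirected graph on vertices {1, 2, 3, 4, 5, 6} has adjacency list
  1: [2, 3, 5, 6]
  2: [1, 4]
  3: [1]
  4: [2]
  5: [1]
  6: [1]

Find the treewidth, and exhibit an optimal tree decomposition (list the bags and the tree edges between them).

Each bag holds 2 vertices, so the decomposition has width 1, which upper-bounds the treewidth. Since G has at least one edge (e.g. 1–2), it is not an edgeless graph, so tw(G) ≥ 1. Therefore the treewidth is 1.

Treewidth 1.
One optimal decomposition is:
Bags: B1 = {1, 2}  B2 = {1, 3}  B3 = {1, 6}  B4 = {2, 4}  B5 = {1, 5}
Tree: B1–B2, B2–B3, B1–B4, B1–B5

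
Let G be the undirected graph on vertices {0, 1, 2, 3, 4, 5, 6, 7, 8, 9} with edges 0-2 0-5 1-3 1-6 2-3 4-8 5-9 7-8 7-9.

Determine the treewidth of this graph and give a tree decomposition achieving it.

Every bag has size at most 2, so the width is 2 − 1 = 1 and tw(G) ≤ 1. Since G has at least one edge (e.g. 4–8), it is not an edgeless graph, so tw(G) ≥ 1. Combining the bounds, tw(G) = 1.

Treewidth 1.
One such decomposition:
Bags: B1 = {4, 8}  B2 = {7, 8}  B3 = {7, 9}  B4 = {5, 9}  B5 = {0, 5}  B6 = {0, 2}  B7 = {2, 3}  B8 = {1, 3}  B9 = {1, 6}
Tree: B1–B2, B2–B3, B3–B4, B4–B5, B5–B6, B6–B7, B7–B8, B8–B9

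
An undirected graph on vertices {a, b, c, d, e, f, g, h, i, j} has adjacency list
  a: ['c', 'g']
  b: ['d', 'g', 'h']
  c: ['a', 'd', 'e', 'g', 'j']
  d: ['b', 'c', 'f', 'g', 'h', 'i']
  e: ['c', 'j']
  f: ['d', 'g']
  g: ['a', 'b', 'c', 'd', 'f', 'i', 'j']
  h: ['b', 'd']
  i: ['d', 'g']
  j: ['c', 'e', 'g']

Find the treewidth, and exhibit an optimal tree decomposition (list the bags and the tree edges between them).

Treewidth 2.
One optimal decomposition is:
Bags: B1 = {c, g, j}  B2 = {c, d, g}  B3 = {a, c, g}  B4 = {b, d, g}  B5 = {d, f, g}  B6 = {c, e, j}  B7 = {d, g, i}  B8 = {b, d, h}
Tree: B1–B2, B2–B3, B2–B4, B4–B5, B1–B6, B2–B7, B4–B8

The largest bag has 3 vertices, giving width 2; this decomposition certifies tw(G) ≤ 2. On the other hand G contains the 3-clique {c, d, g}. A clique must lie in a single bag of any decomposition, so no decomposition can have width below 2. Therefore the treewidth is 2.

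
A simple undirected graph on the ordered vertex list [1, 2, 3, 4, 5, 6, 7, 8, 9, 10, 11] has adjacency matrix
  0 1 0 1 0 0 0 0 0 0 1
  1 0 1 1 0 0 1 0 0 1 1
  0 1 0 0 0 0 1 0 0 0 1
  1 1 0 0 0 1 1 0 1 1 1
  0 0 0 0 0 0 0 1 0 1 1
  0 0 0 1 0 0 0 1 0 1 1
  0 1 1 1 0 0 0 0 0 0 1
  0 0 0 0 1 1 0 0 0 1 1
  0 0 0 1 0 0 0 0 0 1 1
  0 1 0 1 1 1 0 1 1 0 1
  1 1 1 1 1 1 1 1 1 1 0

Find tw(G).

3

A width-3 tree decomposition is:
Bags: B1 = {4, 6, 10, 11}  B2 = {6, 8, 10, 11}  B3 = {2, 4, 10, 11}  B4 = {2, 4, 7, 11}  B5 = {1, 2, 4, 11}  B6 = {4, 9, 10, 11}  B7 = {5, 8, 10, 11}  B8 = {2, 3, 7, 11}
Tree: B1–B2, B1–B3, B3–B4, B4–B5, B3–B6, B2–B7, B4–B8
Every bag has size at most 4, so the width is 4 − 1 = 3 and tw(G) ≤ 3. On the other hand G contains the 4-clique {5, 8, 10, 11}. A clique must lie in a single bag of any decomposition, so no decomposition can have width below 3. Therefore the treewidth is 3.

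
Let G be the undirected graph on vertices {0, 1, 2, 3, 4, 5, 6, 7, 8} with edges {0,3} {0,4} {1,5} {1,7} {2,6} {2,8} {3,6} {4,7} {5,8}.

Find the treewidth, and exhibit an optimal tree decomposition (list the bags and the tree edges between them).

Every bag has size at most 3, so the width is 3 − 1 = 2 and tw(G) ≤ 2. Since 7–1–5–8–2–6–3–0–4–7 is a cycle in G, G is not acyclic. Forests are exactly the graphs of treewidth ≤ 1, so tw(G) ≥ 2. Hence tw(G) = 2 exactly.

Treewidth 2.
One optimal decomposition is:
Bags: B1 = {1, 5, 7}  B2 = {5, 7, 8}  B3 = {2, 7, 8}  B4 = {2, 6, 7}  B5 = {3, 6, 7}  B6 = {0, 3, 7}  B7 = {0, 4, 7}
Tree: B1–B2, B2–B3, B3–B4, B4–B5, B5–B6, B6–B7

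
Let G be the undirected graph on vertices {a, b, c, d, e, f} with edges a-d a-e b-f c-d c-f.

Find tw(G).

A width-1 tree decomposition is:
Bags: B1 = {b, f}  B2 = {c, f}  B3 = {c, d}  B4 = {a, d}  B5 = {a, e}
Tree: B1–B2, B2–B3, B3–B4, B4–B5
Every bag has size at most 2, so the width is 2 − 1 = 1 and tw(G) ≤ 1. G has an edge, so its treewidth is at least 1. Hence tw(G) = 1 exactly.

1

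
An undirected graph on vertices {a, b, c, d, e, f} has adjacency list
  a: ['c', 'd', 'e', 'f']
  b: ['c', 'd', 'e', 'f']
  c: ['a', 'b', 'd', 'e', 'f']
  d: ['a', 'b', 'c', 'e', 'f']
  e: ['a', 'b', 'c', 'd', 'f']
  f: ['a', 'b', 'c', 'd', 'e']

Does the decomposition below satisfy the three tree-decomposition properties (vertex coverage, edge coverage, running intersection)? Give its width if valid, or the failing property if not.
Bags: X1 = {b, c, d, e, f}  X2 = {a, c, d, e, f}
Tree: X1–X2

Yes; width 4.

Checking the three conditions: (i) the bags cover all of {a, b, c, d, e, f}; (ii) for each edge, some bag contains both endpoints; (iii) the bags containing any fixed vertex form a subtree. All hold, so the decomposition is valid with width 5 − 1 = 4.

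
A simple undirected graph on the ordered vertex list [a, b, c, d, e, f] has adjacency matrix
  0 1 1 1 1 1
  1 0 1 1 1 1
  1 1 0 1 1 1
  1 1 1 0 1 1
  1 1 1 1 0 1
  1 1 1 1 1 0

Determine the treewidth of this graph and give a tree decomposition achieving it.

With just one bag of size 6, the width is 6 − 1 = 5, so tw(G) ≤ 5. For the lower bound, the 6 vertices {a, b, c, d, e, f} are pairwise adjacent, and any tree decomposition puts a clique entirely inside one bag — forcing width ≥ 5. Combining the bounds, tw(G) = 5.

Treewidth 5.
Bags: B1 = {a, b, c, d, e, f}
Tree: (single bag)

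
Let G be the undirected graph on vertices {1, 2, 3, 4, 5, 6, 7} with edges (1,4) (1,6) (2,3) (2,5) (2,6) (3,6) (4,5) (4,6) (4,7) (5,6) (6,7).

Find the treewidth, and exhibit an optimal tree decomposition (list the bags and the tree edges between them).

Every bag has size at most 3, so the width is 3 − 1 = 2 and tw(G) ≤ 2. On the other hand G contains the 3-clique {2, 3, 6}. A clique must lie in a single bag of any decomposition, so no decomposition can have width below 2. Combining the bounds, tw(G) = 2.

Treewidth 2.
Bags: B1 = {2, 3, 6}  B2 = {2, 5, 6}  B3 = {4, 5, 6}  B4 = {1, 4, 6}  B5 = {4, 6, 7}
Tree: B1–B2, B2–B3, B3–B4, B3–B5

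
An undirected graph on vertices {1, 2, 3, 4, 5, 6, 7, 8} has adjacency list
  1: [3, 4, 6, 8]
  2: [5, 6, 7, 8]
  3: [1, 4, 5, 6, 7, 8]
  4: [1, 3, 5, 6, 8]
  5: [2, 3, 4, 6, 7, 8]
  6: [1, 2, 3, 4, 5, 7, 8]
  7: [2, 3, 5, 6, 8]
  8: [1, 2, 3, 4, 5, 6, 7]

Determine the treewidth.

A width-4 tree decomposition is:
Bags: B1 = {3, 4, 5, 6, 8}  B2 = {3, 5, 6, 7, 8}  B3 = {2, 5, 6, 7, 8}  B4 = {1, 3, 4, 6, 8}
Tree: B1–B2, B2–B3, B1–B4
Each bag holds 5 vertices, so the decomposition has width 4, which upper-bounds the treewidth. Conversely, {2, 5, 6, 7, 8} is a clique of size 5, and the vertices of any clique must share a bag in every tree decomposition; so some bag has ≥ 5 vertices and tw(G) ≥ 4. Therefore the treewidth is 4.

4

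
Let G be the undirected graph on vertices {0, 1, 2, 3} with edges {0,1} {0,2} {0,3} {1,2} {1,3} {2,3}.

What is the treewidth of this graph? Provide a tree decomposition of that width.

Treewidth 3.
One such decomposition:
Bags: B1 = {0, 1, 2, 3}
Tree: (single bag)

A single bag containing all 4 vertices is trivially a valid decomposition of width 3. On the other hand G contains the 4-clique {0, 1, 2, 3}. A clique must lie in a single bag of any decomposition, so no decomposition can have width below 3. Hence tw(G) = 3 exactly.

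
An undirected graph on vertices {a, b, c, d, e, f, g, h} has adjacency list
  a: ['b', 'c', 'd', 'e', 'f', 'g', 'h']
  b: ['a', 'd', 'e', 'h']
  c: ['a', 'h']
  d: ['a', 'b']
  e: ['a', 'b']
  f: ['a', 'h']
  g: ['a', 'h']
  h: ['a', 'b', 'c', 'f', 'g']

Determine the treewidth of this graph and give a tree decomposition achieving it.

Each bag holds 3 vertices, so the decomposition has width 2, which upper-bounds the treewidth. Conversely, {a, b, d} is a clique of size 3, and the vertices of any clique must share a bag in every tree decomposition; so some bag has ≥ 3 vertices and tw(G) ≥ 2. The upper and lower bounds meet at 2, so that is the treewidth.

Treewidth 2.
One optimal decomposition is:
Bags: B1 = {a, c, h}  B2 = {a, g, h}  B3 = {a, b, h}  B4 = {a, f, h}  B5 = {a, b, e}  B6 = {a, b, d}
Tree: B1–B2, B1–B3, B1–B4, B3–B5, B3–B6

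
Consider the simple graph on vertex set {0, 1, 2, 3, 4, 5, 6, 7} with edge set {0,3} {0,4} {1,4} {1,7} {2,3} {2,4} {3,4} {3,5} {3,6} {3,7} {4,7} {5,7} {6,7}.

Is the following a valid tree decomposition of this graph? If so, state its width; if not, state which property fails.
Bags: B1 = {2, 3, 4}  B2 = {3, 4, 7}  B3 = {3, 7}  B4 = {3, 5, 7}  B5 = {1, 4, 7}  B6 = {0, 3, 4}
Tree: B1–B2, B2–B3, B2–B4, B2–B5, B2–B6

No — vertex 6 appears in no bag.

A tree decomposition must satisfy three properties: every vertex lies in some bag; for every edge, both endpoints lie together in some bag; and for every vertex, the bags containing it form a connected subtree. Here vertex 6 appears in no bag, so the decomposition is invalid.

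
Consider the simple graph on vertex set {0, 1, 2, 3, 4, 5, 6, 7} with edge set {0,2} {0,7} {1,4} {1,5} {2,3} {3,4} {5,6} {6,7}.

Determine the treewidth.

2

A width-2 tree decomposition is:
Bags: B1 = {1, 4, 5}  B2 = {3, 4, 5}  B3 = {2, 3, 5}  B4 = {0, 2, 5}  B5 = {0, 5, 7}  B6 = {5, 6, 7}
Tree: B1–B2, B2–B3, B3–B4, B4–B5, B5–B6
Every bag has size at most 3, so the width is 3 − 1 = 2 and tw(G) ≤ 2. The edges 5–1–4–3–2–0–7–6–5 form a cycle, so G is not a tree and its treewidth is at least 2. Combining the bounds, tw(G) = 2.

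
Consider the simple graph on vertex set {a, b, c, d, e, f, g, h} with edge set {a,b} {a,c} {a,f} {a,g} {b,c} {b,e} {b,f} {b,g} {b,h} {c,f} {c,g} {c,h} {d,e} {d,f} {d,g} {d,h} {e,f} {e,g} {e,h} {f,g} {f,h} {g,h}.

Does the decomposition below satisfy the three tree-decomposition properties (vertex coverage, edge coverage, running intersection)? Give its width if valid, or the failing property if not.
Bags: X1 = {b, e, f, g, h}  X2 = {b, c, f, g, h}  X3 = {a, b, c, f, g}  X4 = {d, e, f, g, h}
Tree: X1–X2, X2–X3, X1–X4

Yes; width 4.

Vertex coverage: the bags together contain {a, b, c, d, e, f, g, h}, the full vertex set. Edge coverage: each edge of G has both endpoints in at least one bag. Running intersection: for every vertex, the bags containing it form a connected subtree. All three properties hold, so this is a valid tree decomposition of width max|bag| − 1 = 4, and hence tw(G) ≤ 4.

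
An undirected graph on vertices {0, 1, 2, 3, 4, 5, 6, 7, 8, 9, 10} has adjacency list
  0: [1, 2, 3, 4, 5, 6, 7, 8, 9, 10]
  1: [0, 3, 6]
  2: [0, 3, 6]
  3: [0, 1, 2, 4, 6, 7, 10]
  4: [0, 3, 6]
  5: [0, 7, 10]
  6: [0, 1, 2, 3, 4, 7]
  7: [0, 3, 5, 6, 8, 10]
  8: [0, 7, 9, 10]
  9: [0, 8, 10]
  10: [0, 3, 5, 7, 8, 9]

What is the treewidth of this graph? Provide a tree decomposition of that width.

Each bag holds 4 vertices, so the decomposition has width 3, which upper-bounds the treewidth. Conversely, {0, 8, 9, 10} is a clique of size 4, and the vertices of any clique must share a bag in every tree decomposition; so some bag has ≥ 4 vertices and tw(G) ≥ 3. Hence tw(G) = 3 exactly.

Treewidth 3.
One such decomposition:
Bags: B1 = {0, 3, 6, 7}  B2 = {0, 3, 7, 10}  B3 = {0, 2, 3, 6}  B4 = {0, 1, 3, 6}  B5 = {0, 3, 4, 6}  B6 = {0, 5, 7, 10}  B7 = {0, 7, 8, 10}  B8 = {0, 8, 9, 10}
Tree: B1–B2, B1–B3, B1–B4, B4–B5, B2–B6, B6–B7, B7–B8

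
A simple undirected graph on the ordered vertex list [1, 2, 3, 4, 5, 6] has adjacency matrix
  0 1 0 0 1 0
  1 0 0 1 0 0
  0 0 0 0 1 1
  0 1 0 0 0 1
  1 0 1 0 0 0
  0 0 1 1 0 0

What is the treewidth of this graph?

A width-2 tree decomposition is:
Bags: B1 = {3, 5, 6}  B2 = {4, 5, 6}  B3 = {2, 4, 5}  B4 = {1, 2, 5}
Tree: B1–B2, B2–B3, B3–B4
Each bag holds 3 vertices, so the decomposition has width 2, which upper-bounds the treewidth. The edges 5–3–6–4–2–1–5 form a cycle, so G is not a tree and its treewidth is at least 2. Combining the bounds, tw(G) = 2.

2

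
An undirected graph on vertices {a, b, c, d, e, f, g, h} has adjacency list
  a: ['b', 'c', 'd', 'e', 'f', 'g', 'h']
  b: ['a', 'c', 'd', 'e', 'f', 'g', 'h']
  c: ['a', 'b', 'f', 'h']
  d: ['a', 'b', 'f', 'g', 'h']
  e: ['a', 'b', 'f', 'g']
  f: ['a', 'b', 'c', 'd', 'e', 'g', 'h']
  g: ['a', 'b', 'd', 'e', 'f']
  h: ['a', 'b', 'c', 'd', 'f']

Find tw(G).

4

A width-4 tree decomposition is:
Bags: B1 = {a, b, d, f, h}  B2 = {a, b, d, f, g}  B3 = {a, b, c, f, h}  B4 = {a, b, e, f, g}
Tree: B1–B2, B1–B3, B2–B4
Each bag holds 5 vertices, so the decomposition has width 4, which upper-bounds the treewidth. On the other hand G contains the 5-clique {a, b, d, f, g}. A clique must lie in a single bag of any decomposition, so no decomposition can have width below 4. Hence tw(G) = 4 exactly.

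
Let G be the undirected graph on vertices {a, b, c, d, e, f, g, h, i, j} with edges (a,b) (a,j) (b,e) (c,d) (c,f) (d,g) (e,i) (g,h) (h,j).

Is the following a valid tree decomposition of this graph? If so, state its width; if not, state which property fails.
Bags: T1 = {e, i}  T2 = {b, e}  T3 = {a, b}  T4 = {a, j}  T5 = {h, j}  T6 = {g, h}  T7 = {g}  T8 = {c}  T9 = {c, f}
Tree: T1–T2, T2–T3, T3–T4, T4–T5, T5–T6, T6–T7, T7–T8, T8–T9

No — vertex d appears in no bag.

A tree decomposition must satisfy three properties: every vertex lies in some bag; for every edge, both endpoints lie together in some bag; and for every vertex, the bags containing it form a connected subtree. Here vertex d appears in no bag, so the decomposition is invalid.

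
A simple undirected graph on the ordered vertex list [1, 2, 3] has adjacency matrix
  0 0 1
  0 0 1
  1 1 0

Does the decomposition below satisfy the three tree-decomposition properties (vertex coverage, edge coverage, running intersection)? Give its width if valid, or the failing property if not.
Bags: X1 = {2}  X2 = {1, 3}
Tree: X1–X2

A tree decomposition must satisfy three properties: every vertex lies in some bag; for every edge, both endpoints lie together in some bag; and for every vertex, the bags containing it form a connected subtree. Here edge (3,2) lies in no bag, so the decomposition is invalid.

No — edge (3,2) lies in no bag.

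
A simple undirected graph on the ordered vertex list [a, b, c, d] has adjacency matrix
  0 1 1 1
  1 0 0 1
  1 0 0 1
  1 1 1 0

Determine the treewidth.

A width-2 tree decomposition is:
Bags: B1 = {a, c, d}  B2 = {a, b, d}
Tree: B1–B2
The largest bag has 3 vertices, giving width 2; this decomposition certifies tw(G) ≤ 2. On the other hand G contains the 3-clique {a, c, d}. A clique must lie in a single bag of any decomposition, so no decomposition can have width below 2. Combining the bounds, tw(G) = 2.

2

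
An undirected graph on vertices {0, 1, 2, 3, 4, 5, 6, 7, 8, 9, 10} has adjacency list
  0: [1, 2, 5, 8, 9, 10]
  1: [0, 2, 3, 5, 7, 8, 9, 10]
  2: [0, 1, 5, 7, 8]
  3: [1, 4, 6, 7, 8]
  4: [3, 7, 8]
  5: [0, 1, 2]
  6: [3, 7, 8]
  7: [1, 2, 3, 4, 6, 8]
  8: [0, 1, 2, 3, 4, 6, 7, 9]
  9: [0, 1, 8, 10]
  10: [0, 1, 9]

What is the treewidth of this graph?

3

A width-3 tree decomposition is:
Bags: B1 = {1, 3, 7, 8}  B2 = {1, 2, 7, 8}  B3 = {0, 1, 2, 8}  B4 = {0, 1, 8, 9}  B5 = {3, 4, 7, 8}  B6 = {0, 1, 9, 10}  B7 = {3, 6, 7, 8}  B8 = {0, 1, 2, 5}
Tree: B1–B2, B2–B3, B3–B4, B1–B5, B4–B6, B5–B7, B3–B8
Every bag has size at most 4, so the width is 4 − 1 = 3 and tw(G) ≤ 3. For the lower bound, the 4 vertices {0, 1, 8, 9} are pairwise adjacent, and any tree decomposition puts a clique entirely inside one bag — forcing width ≥ 3. The upper and lower bounds meet at 3, so that is the treewidth.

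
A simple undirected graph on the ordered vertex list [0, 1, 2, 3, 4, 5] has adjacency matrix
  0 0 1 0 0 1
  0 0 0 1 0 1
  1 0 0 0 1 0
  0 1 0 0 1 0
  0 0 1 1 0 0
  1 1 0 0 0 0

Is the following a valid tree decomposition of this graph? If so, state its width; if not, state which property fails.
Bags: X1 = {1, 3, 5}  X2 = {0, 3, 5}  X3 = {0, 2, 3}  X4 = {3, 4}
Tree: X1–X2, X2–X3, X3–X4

A tree decomposition must satisfy three properties: every vertex lies in some bag; for every edge, both endpoints lie together in some bag; and for every vertex, the bags containing it form a connected subtree. Here edge (2,4) lies in no bag, so the decomposition is invalid.

No — edge (2,4) lies in no bag.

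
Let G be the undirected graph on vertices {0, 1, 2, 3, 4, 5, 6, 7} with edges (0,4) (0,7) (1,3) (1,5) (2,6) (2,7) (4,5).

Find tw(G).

A width-1 tree decomposition is:
Bags: B1 = {2, 6}  B2 = {2, 7}  B3 = {0, 7}  B4 = {0, 4}  B5 = {4, 5}  B6 = {1, 5}  B7 = {1, 3}
Tree: B1–B2, B2–B3, B3–B4, B4–B5, B5–B6, B6–B7
Every bag has size at most 2, so the width is 2 − 1 = 1 and tw(G) ≤ 1. G has an edge, so its treewidth is at least 1. Combining the bounds, tw(G) = 1.

1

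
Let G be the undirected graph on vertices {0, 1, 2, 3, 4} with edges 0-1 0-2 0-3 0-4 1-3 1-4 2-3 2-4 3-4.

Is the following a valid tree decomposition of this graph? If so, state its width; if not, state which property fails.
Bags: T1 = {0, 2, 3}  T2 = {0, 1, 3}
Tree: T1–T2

No — vertex 4 appears in no bag.

A tree decomposition must satisfy three properties: every vertex lies in some bag; for every edge, both endpoints lie together in some bag; and for every vertex, the bags containing it form a connected subtree. Here vertex 4 appears in no bag, so the decomposition is invalid.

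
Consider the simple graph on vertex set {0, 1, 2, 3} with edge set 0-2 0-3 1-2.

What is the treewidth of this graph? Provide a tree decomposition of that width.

Treewidth 1.
One optimal decomposition is:
Bags: B1 = {1, 2}  B2 = {0, 2}  B3 = {0, 3}
Tree: B1–B2, B2–B3

Each bag holds 2 vertices, so the decomposition has width 1, which upper-bounds the treewidth. Any graph with an edge has treewidth ≥ 1, and G has the edge 1–2. The upper and lower bounds meet at 1, so that is the treewidth.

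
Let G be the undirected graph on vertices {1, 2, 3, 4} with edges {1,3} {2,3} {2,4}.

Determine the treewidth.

A width-1 tree decomposition is:
Bags: B1 = {2, 3}  B2 = {2, 4}  B3 = {1, 3}
Tree: B1–B2, B1–B3
Each bag holds 2 vertices, so the decomposition has width 1, which upper-bounds the treewidth. Since G has at least one edge (e.g. 2–3), it is not an edgeless graph, so tw(G) ≥ 1. Hence tw(G) = 1 exactly.

1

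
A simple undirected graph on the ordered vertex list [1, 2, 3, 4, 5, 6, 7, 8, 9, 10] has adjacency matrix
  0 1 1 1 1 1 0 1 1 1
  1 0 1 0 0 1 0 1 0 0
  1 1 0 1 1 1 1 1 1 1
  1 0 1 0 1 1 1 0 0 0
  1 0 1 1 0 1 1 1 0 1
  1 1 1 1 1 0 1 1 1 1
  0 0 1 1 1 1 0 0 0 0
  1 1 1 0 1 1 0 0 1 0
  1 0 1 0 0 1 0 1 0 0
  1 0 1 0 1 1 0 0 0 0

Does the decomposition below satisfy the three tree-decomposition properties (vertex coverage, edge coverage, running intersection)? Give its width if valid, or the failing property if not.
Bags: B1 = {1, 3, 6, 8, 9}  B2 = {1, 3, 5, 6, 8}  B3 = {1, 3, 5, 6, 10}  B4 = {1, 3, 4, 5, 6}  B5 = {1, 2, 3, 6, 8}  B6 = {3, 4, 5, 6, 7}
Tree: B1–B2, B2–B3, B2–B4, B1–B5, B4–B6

Every vertex of G appears in some bag (union = {1, 2, 3, 4, 5, 6, 7, 8, 9, 10}); every edge is covered by a bag; and for each vertex v the set of bags containing v is connected in the bag tree. The decomposition is therefore valid. The largest bag has 5 vertices, so the width is 4.

Yes; width 4.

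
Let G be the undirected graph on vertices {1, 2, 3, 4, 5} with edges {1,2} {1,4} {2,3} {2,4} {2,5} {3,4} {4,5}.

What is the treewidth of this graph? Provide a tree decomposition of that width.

Treewidth 2.
Bags: B1 = {2, 3, 4}  B2 = {2, 4, 5}  B3 = {1, 2, 4}
Tree: B1–B2, B2–B3

Every bag has size at most 3, so the width is 3 − 1 = 2 and tw(G) ≤ 2. On the other hand G contains the 3-clique {1, 2, 4}. A clique must lie in a single bag of any decomposition, so no decomposition can have width below 2. The upper and lower bounds meet at 2, so that is the treewidth.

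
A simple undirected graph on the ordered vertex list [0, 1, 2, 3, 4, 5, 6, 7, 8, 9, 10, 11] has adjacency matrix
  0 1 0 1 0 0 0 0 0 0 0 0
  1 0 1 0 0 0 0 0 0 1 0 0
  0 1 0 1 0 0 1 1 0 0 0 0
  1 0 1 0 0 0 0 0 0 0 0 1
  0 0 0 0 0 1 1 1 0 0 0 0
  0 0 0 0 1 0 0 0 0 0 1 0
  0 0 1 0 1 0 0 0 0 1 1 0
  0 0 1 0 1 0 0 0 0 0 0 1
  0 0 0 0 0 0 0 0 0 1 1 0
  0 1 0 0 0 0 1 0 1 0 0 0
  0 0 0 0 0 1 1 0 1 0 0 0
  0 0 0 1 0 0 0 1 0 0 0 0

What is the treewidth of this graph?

A width-3 tree decomposition is:
Bags: B1 = {0, 3, 7, 11}  B2 = {0, 2, 3, 7}  B3 = {0, 1, 2, 7}  B4 = {1, 2, 4, 7}  B5 = {1, 2, 4, 6}  B6 = {1, 4, 6, 9}  B7 = {4, 5, 6, 9}  B8 = {5, 6, 9, 10}  B9 = {5, 8, 9, 10}
Tree: B1–B2, B2–B3, B3–B4, B4–B5, B5–B6, B6–B7, B7–B8, B8–B9
Each bag holds 4 vertices, so the decomposition has width 3, which upper-bounds the treewidth. For the lower bound: the 4 vertex sets {0,3,11}, {7}, {2}, {1,4,6,9} are disjoint, each induces a connected subgraph, and every pair is joined by at least one edge of G. Contracting each set to a single vertex therefore yields K_{4} as a minor, and since treewidth is minor-monotone, tw(G) ≥ tw(K_{4}) = 3. The upper and lower bounds meet at 3, so that is the treewidth.

3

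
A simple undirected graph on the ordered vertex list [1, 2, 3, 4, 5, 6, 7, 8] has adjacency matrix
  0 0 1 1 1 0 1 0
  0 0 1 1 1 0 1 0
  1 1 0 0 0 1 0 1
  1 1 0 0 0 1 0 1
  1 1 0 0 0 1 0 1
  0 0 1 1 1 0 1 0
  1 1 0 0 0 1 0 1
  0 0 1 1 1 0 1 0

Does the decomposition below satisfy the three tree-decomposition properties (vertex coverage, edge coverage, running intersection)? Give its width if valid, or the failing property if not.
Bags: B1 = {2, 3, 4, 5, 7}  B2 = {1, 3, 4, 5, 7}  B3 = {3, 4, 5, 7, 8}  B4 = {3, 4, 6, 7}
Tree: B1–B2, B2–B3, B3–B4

No — edge (5,6) lies in no bag.

A tree decomposition must satisfy three properties: every vertex lies in some bag; for every edge, both endpoints lie together in some bag; and for every vertex, the bags containing it form a connected subtree. Here edge (5,6) lies in no bag, so the decomposition is invalid.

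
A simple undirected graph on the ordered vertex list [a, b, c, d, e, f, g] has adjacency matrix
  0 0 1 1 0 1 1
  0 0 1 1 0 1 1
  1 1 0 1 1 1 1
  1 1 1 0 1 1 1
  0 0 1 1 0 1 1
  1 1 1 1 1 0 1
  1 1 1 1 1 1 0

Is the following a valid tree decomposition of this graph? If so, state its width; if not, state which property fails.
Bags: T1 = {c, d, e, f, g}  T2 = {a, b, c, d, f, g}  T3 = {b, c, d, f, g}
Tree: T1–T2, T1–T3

A tree decomposition must satisfy three properties: every vertex lies in some bag; for every edge, both endpoints lie together in some bag; and for every vertex, the bags containing it form a connected subtree. Here bags containing vertex b are not connected in the tree, so the decomposition is invalid.

No — bags containing vertex b are not connected in the tree.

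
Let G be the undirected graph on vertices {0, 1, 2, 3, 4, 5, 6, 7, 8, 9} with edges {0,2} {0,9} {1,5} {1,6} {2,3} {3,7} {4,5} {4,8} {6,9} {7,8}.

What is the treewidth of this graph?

2

A width-2 tree decomposition is:
Bags: B1 = {1, 5, 6}  B2 = {4, 5, 6}  B3 = {4, 6, 8}  B4 = {6, 7, 8}  B5 = {3, 6, 7}  B6 = {2, 3, 6}  B7 = {0, 2, 6}  B8 = {0, 6, 9}
Tree: B1–B2, B2–B3, B3–B4, B4–B5, B5–B6, B6–B7, B7–B8
The largest bag has 3 vertices, giving width 2; this decomposition certifies tw(G) ≤ 2. Since 6–1–5–4–8–7–3–2–0–9–6 is a cycle in G, G is not acyclic. Forests are exactly the graphs of treewidth ≤ 1, so tw(G) ≥ 2. Therefore the treewidth is 2.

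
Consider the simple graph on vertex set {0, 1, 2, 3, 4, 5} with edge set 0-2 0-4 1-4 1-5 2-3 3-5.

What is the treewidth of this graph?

2

A width-2 tree decomposition is:
Bags: B1 = {1, 3, 5}  B2 = {1, 2, 3}  B3 = {0, 1, 2}  B4 = {0, 1, 4}
Tree: B1–B2, B2–B3, B3–B4
Each bag holds 3 vertices, so the decomposition has width 2, which upper-bounds the treewidth. The edges 1–5–3–2–0–4–1 form a cycle, so G is not a tree and its treewidth is at least 2. Hence tw(G) = 2 exactly.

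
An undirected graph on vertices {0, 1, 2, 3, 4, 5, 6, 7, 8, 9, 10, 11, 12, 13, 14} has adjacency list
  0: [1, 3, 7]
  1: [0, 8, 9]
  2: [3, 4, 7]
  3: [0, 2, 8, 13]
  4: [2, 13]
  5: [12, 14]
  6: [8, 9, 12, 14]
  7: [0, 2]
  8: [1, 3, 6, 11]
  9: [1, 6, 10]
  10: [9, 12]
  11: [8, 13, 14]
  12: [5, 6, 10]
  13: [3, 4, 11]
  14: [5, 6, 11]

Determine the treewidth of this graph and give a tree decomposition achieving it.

Every bag has size at most 4, so the width is 4 − 1 = 3 and tw(G) ≤ 3. For the lower bound: the 4 vertex sets {2,4,7}, {13}, {3}, {0,1,8,11} are disjoint, each induces a connected subgraph, and every pair is joined by at least one edge of G. Contracting each set to a single vertex therefore yields K_{4} as a minor, and since treewidth is minor-monotone, tw(G) ≥ tw(K_{4}) = 3. Hence tw(G) = 3 exactly.

Treewidth 3.
One such decomposition:
Bags: B1 = {2, 4, 7, 13}  B2 = {2, 3, 7, 13}  B3 = {0, 3, 7, 13}  B4 = {0, 3, 11, 13}  B5 = {0, 3, 8, 11}  B6 = {0, 1, 8, 11}  B7 = {1, 8, 11, 14}  B8 = {1, 6, 8, 14}  B9 = {1, 6, 9, 14}  B10 = {5, 6, 9, 14}  B11 = {5, 6, 9, 12}  B12 = {5, 9, 10, 12}
Tree: B1–B2, B2–B3, B3–B4, B4–B5, B5–B6, B6–B7, B7–B8, B8–B9, B9–B10, B10–B11, B11–B12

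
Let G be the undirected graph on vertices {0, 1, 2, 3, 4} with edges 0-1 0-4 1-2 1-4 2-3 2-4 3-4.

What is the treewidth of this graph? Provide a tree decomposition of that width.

The largest bag has 3 vertices, giving width 2; this decomposition certifies tw(G) ≤ 2. For the lower bound, the 3 vertices {0, 1, 4} are pairwise adjacent, and any tree decomposition puts a clique entirely inside one bag — forcing width ≥ 2. The upper and lower bounds meet at 2, so that is the treewidth.

Treewidth 2.
Bags: B1 = {0, 1, 4}  B2 = {1, 2, 4}  B3 = {2, 3, 4}
Tree: B1–B2, B2–B3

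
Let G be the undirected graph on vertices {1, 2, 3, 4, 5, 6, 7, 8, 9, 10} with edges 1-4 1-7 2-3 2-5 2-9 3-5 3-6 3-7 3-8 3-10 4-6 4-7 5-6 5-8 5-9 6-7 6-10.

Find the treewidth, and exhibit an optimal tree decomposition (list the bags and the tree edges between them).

The largest bag has 3 vertices, giving width 2; this decomposition certifies tw(G) ≤ 2. On the other hand G contains the 3-clique {1, 4, 7}. A clique must lie in a single bag of any decomposition, so no decomposition can have width below 2. Therefore the treewidth is 2.

Treewidth 2.
Bags: B1 = {3, 6, 7}  B2 = {3, 5, 6}  B3 = {2, 3, 5}  B4 = {4, 6, 7}  B5 = {2, 5, 9}  B6 = {1, 4, 7}  B7 = {3, 5, 8}  B8 = {3, 6, 10}
Tree: B1–B2, B2–B3, B1–B4, B3–B5, B4–B6, B3–B7, B2–B8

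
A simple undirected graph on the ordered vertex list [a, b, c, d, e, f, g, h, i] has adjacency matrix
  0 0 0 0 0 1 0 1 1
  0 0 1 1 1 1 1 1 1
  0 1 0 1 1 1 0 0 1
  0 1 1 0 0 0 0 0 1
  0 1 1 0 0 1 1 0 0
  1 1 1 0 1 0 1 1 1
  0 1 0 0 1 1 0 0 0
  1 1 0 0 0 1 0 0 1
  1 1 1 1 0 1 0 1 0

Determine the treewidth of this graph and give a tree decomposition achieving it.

Each bag holds 4 vertices, so the decomposition has width 3, which upper-bounds the treewidth. Conversely, {b, c, d, i} is a clique of size 4, and the vertices of any clique must share a bag in every tree decomposition; so some bag has ≥ 4 vertices and tw(G) ≥ 3. Hence tw(G) = 3 exactly.

Treewidth 3.
One such decomposition:
Bags: B1 = {b, c, e, f}  B2 = {b, c, f, i}  B3 = {b, f, h, i}  B4 = {b, e, f, g}  B5 = {a, f, h, i}  B6 = {b, c, d, i}
Tree: B1–B2, B2–B3, B1–B4, B3–B5, B2–B6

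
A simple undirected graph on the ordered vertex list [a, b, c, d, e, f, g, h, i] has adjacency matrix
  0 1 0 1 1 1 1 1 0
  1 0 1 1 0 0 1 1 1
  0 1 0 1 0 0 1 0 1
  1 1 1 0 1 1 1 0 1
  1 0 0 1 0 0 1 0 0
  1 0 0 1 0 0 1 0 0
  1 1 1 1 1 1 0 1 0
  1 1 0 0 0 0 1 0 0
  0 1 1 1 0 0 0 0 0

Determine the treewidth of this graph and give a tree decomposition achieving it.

Treewidth 3.
One optimal decomposition is:
Bags: B1 = {a, b, d, g}  B2 = {a, b, g, h}  B3 = {b, c, d, g}  B4 = {b, c, d, i}  B5 = {a, d, e, g}  B6 = {a, d, f, g}
Tree: B1–B2, B1–B3, B3–B4, B1–B5, B1–B6

Every bag has size at most 4, so the width is 4 − 1 = 3 and tw(G) ≤ 3. On the other hand G contains the 4-clique {b, c, d, g}. A clique must lie in a single bag of any decomposition, so no decomposition can have width below 3. The upper and lower bounds meet at 3, so that is the treewidth.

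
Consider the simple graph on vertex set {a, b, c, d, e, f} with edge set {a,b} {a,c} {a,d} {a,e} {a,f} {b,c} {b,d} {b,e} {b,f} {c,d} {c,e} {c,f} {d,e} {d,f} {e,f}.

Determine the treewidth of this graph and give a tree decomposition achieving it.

Treewidth 5.
Bags: B1 = {a, b, c, d, e, f}
Tree: (single bag)

A single bag containing all 6 vertices is trivially a valid decomposition of width 5. For the lower bound, the 6 vertices {a, b, c, d, e, f} are pairwise adjacent, and any tree decomposition puts a clique entirely inside one bag — forcing width ≥ 5. Therefore the treewidth is 5.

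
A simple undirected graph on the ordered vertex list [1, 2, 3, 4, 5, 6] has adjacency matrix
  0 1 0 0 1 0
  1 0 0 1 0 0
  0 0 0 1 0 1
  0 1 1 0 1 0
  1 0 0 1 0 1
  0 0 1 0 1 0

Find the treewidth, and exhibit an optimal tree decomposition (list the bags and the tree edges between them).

Treewidth 2.
One such decomposition:
Bags: B1 = {1, 2, 5}  B2 = {2, 4, 5}  B3 = {4, 5, 6}  B4 = {3, 4, 6}
Tree: B1–B2, B2–B3, B3–B4

The largest bag has 3 vertices, giving width 2; this decomposition certifies tw(G) ≤ 2. The edges 1–2–4–5–1 form a cycle, so G is not a tree and its treewidth is at least 2. Hence tw(G) = 2 exactly.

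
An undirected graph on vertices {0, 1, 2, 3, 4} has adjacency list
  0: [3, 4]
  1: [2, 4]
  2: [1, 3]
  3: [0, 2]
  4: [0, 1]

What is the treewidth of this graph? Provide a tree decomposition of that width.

Treewidth 2.
One optimal decomposition is:
Bags: B1 = {1, 2, 3}  B2 = {1, 3, 4}  B3 = {0, 3, 4}
Tree: B1–B2, B2–B3

The largest bag has 3 vertices, giving width 2; this decomposition certifies tw(G) ≤ 2. For the lower bound, G contains the cycle 3–2–1–4–0–3, so G is not a forest; only forests have treewidth ≤ 1, hence tw(G) ≥ 2. Therefore the treewidth is 2.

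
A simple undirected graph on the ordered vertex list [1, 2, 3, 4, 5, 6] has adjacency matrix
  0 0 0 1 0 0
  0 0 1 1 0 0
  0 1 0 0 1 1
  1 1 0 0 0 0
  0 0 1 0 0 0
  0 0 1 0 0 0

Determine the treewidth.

1

A width-1 tree decomposition is:
Bags: B1 = {2, 3}  B2 = {3, 5}  B3 = {2, 4}  B4 = {1, 4}  B5 = {3, 6}
Tree: B1–B2, B1–B3, B3–B4, B2–B5
Every bag has size at most 2, so the width is 2 − 1 = 1 and tw(G) ≤ 1. G has an edge, so its treewidth is at least 1. The upper and lower bounds meet at 1, so that is the treewidth.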